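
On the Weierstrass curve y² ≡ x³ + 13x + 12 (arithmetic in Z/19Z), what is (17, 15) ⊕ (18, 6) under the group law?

(17, 15) + (18, 6). λ = (6 - 15)/(18 - 17) ≡ 10/1 mod 19. 1⁻¹ ≡ 1 (mod 19) since 1·1 = 1 ≡ 1, so λ ≡ 10.
  x = λ² - 17 - 18 = 100 - 35 ≡ 8; y = λ·(17 - 8) - 15 ≡ 18. → (8, 18)

(8, 18)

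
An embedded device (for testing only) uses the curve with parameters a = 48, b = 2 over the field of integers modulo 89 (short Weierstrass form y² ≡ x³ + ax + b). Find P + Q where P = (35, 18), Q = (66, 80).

(81, 68)

(35, 18) + (66, 80). λ = (80 - 18)/(66 - 35) ≡ 62/31 mod 89. 31⁻¹ ≡ 23 (mod 89), so λ ≡ 2.
  x = λ² - 35 - 66 = 4 - 101 ≡ 81; y = λ·(35 - 81) - 18 ≡ 68. → (81, 68)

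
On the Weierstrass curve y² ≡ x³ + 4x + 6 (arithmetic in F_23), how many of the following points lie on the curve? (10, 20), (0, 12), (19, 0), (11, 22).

2

(10, 20): 20² ≡ 9, rhs ≡ 11 → off.
(0, 12): 12² ≡ 6, rhs ≡ 6 → on.
(19, 0): 0² ≡ 0, rhs ≡ 18 → off.
(11, 22): 22² ≡ 1, rhs ≡ 1 → on.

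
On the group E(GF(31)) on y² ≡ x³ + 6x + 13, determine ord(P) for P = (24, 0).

2

2P: (24, 0) + (24, 0): same x and y₁ ≡ -y₂, so the sum is 𝒪.
2P = 𝒪, so the order is 2.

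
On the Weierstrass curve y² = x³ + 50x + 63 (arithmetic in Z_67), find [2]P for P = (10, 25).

tangent at (10, 25): λ = (3·10² + 50)/(2·25) ≡ 15/50. 50⁻¹ ≡ 63 (mod 67) since 50·63 = 3150 ≡ 1, so λ ≡ 15·63 ≡ 7.
  x = λ² - 10 - 10 = 49 - 20 ≡ 29; y = λ·(10 - 29) - 25 ≡ 43. → (29, 43)

(29, 43)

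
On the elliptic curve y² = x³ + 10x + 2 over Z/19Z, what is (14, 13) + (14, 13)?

tangent at (14, 13): λ = (3·14² + 10)/(2·13) ≡ 9/7. 7⁻¹ ≡ 11 (mod 19) since 7·11 = 77 ≡ 1, so λ ≡ 9·11 ≡ 4.
  x = λ² - 14 - 14 = 16 - 28 ≡ 7; y = λ·(14 - 7) - 13 ≡ 15. → (7, 15)

(7, 15)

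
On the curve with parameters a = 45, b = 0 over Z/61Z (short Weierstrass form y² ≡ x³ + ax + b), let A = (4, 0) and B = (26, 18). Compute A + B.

(11, 22)

(4, 0) + (26, 18). λ = (18 - 0)/(26 - 4) ≡ 18/22 mod 61. 22⁻¹ ≡ 25 (mod 61), so λ ≡ 23.
  x = λ² - 4 - 26 = 529 - 30 ≡ 11; y = λ·(4 - 11) - 0 ≡ 22. → (11, 22)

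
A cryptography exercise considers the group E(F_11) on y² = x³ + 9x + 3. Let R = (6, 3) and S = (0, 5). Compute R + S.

(6, 3) + (0, 5). λ = (5 - 3)/(0 - 6) ≡ 2/5 mod 11. 5⁻¹ ≡ 9 (mod 11) since 5·9 = 45 ≡ 1, so λ ≡ 7.
  x = λ² - 6 - 0 = 49 - 6 ≡ 10; y = λ·(6 - 10) - 3 ≡ 2. → (10, 2)

(10, 2)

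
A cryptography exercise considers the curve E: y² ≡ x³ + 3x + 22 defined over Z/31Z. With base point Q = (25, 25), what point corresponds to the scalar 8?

Repeated addition: build up to 8Q.
2Q: tangent at (25, 25): λ = (3·25² + 3)/(2·25) ≡ 18/19. 19⁻¹ ≡ 18 (mod 31) since 19·18 = 342 ≡ 1, so λ ≡ 18·18 ≡ 14.
  x = λ² - 25 - 25 = 196 - 50 ≡ 22; y = λ·(25 - 22) - 25 ≡ 17. → (22, 17)
3Q: (22, 17) + (25, 25). λ = (25 - 17)/(25 - 22) ≡ 8/3 mod 31. 3⁻¹ ≡ 21 (mod 31), so λ ≡ 13.
  x = λ² - 22 - 25 = 169 - 47 ≡ 29; y = λ·(22 - 29) - 17 ≡ 16. → (29, 16)
4Q: (29, 16) + (25, 25). λ = (25 - 16)/(25 - 29) ≡ 9/27 mod 31. 27⁻¹ ≡ 23 (mod 31) since 27·23 = 621 ≡ 1, so λ ≡ 21.
  x = λ² - 29 - 25 = 441 - 54 ≡ 15; y = λ·(29 - 15) - 16 ≡ 30. → (15, 30)
5Q: (15, 30) + (25, 25). λ = (25 - 30)/(25 - 15) ≡ 26/10 mod 31. 10⁻¹ ≡ 28 (mod 31), so λ ≡ 15.
  x = λ² - 15 - 25 = 225 - 40 ≡ 30; y = λ·(15 - 30) - 30 ≡ 24. → (30, 24)
6Q: (30, 24) + (25, 25). λ = (25 - 24)/(25 - 30) ≡ 1/26 mod 31. 26⁻¹ ≡ 6 (mod 31), so λ ≡ 6.
  x = λ² - 30 - 25 = 36 - 55 ≡ 12; y = λ·(30 - 12) - 24 ≡ 22. → (12, 22)
7Q: (12, 22) + (25, 25). λ = (25 - 22)/(25 - 12) ≡ 3/13 mod 31. 13⁻¹ ≡ 12 (mod 31), so λ ≡ 5.
  x = λ² - 12 - 25 = 25 - 37 ≡ 19; y = λ·(12 - 19) - 22 ≡ 5. → (19, 5)
8Q: (19, 5) + (25, 25). λ = (25 - 5)/(25 - 19) ≡ 20/6 mod 31. 6⁻¹ ≡ 26 (mod 31) since 6·26 = 156 ≡ 1, so λ ≡ 24.
  x = λ² - 19 - 25 = 576 - 44 ≡ 5; y = λ·(19 - 5) - 5 ≡ 21. → (5, 21)

(5, 21)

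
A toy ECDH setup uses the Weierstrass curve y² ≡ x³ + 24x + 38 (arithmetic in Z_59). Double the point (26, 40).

tangent at (26, 40): λ = (3·26² + 24)/(2·40) ≡ 46/21. 21⁻¹ ≡ 45 (mod 59) since 21·45 = 945 ≡ 1, so λ ≡ 46·45 ≡ 5.
  x = λ² - 26 - 26 = 25 - 52 ≡ 32; y = λ·(26 - 32) - 40 ≡ 48. → (32, 48)

(32, 48)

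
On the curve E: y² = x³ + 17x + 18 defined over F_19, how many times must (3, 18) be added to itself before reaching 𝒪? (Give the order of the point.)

2P: tangent at (3, 18): λ = (3·3² + 17)/(2·18) ≡ 6/17. 17⁻¹ ≡ 9 (mod 19), so λ ≡ 6·9 ≡ 16.
  x = λ² - 3 - 3 = 256 - 6 ≡ 3; y = λ·(3 - 3) - 18 ≡ 1. → (3, 1)
3P: (3, 1) + (3, 18): same x and y₁ ≡ -y₂, so the sum is 𝒪.
3P = 𝒪, so the order is 3.

3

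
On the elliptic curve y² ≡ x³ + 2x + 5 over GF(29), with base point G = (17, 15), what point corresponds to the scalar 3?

(0, 18)

Repeated addition: build up to 3G.
2G: tangent at (17, 15): λ = (3·17² + 2)/(2·15) ≡ 28/1. 1⁻¹ ≡ 1 (mod 29), so λ ≡ 28·1 ≡ 28.
  x = λ² - 17 - 17 = 784 - 34 ≡ 25; y = λ·(17 - 25) - 15 ≡ 22. → (25, 22)
3G: (25, 22) + (17, 15). λ = (15 - 22)/(17 - 25) ≡ 22/21 mod 29. 21⁻¹ ≡ 18 (mod 29), so λ ≡ 19.
  x = λ² - 25 - 17 = 361 - 42 ≡ 0; y = λ·(25 - 0) - 22 ≡ 18. → (0, 18)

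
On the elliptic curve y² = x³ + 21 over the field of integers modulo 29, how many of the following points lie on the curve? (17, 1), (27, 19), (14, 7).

1

(17, 1): 1² ≡ 1, rhs ≡ 4 → off.
(27, 19): 19² ≡ 13, rhs ≡ 13 → on.
(14, 7): 7² ≡ 20, rhs ≡ 10 → off.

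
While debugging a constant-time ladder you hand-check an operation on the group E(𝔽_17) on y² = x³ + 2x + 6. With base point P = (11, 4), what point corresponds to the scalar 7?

(6, 9)

Double-and-add on 7 = (111)₂. Start with P = (11, 4) for the leading 1-bit.
double: tangent at (11, 4): λ = (3·11² + 2)/(2·4) ≡ 8/8. 8⁻¹ ≡ 15 (mod 17) since 8·15 = 120 ≡ 1, so λ ≡ 8·15 ≡ 1.
  x = λ² - 11 - 11 = 1 - 22 ≡ 13; y = λ·(11 - 13) - 4 ≡ 11. → (13, 11)
add P: (13, 11) + (11, 4). λ = (4 - 11)/(11 - 13) ≡ 10/15 mod 17. 15⁻¹ ≡ 8 (mod 17), so λ ≡ 12.
  x = λ² - 13 - 11 = 144 - 24 ≡ 1; y = λ·(13 - 1) - 11 ≡ 14. → (1, 14)
double: tangent at (1, 14): λ = (3·1² + 2)/(2·14) ≡ 5/11. 11⁻¹ ≡ 14 (mod 17), so λ ≡ 5·14 ≡ 2.
  x = λ² - 1 - 1 = 4 - 2 ≡ 2; y = λ·(1 - 2) - 14 ≡ 1. → (2, 1)
add P: (2, 1) + (11, 4). λ = (4 - 1)/(11 - 2) ≡ 3/9 mod 17. 9⁻¹ ≡ 2 (mod 17) since 9·2 = 18 ≡ 1, so λ ≡ 6.
  x = λ² - 2 - 11 = 36 - 13 ≡ 6; y = λ·(2 - 6) - 1 ≡ 9. → (6, 9)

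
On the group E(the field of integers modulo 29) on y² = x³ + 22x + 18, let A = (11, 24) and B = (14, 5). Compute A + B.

(11, 24) + (14, 5). λ = (5 - 24)/(14 - 11) ≡ 10/3 mod 29. 3⁻¹ ≡ 10 (mod 29), so λ ≡ 13.
  x = λ² - 11 - 14 = 169 - 25 ≡ 28; y = λ·(11 - 28) - 24 ≡ 16. → (28, 16)

(28, 16)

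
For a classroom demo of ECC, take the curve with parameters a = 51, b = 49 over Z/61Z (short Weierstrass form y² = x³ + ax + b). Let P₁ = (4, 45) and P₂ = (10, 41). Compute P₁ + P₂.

(0, 54)

(4, 45) + (10, 41). λ = (41 - 45)/(10 - 4) ≡ 57/6 mod 61. 6⁻¹ ≡ 51 (mod 61), so λ ≡ 40.
  x = λ² - 4 - 10 = 1600 - 14 ≡ 0; y = λ·(4 - 0) - 45 ≡ 54. → (0, 54)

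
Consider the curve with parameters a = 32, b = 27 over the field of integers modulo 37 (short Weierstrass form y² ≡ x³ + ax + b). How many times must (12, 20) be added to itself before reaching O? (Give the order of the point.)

12

2P: tangent at (12, 20): λ = (3·12² + 32)/(2·20) ≡ 20/3. 3⁻¹ ≡ 25 (mod 37), so λ ≡ 20·25 ≡ 19.
  x = λ² - 12 - 12 = 361 - 24 ≡ 4; y = λ·(12 - 4) - 20 ≡ 21. → (4, 21)
3P: (4, 21) + (12, 20). λ = (20 - 21)/(12 - 4) ≡ 36/8 mod 37. 8⁻¹ ≡ 14 (mod 37), so λ ≡ 23.
  x = λ² - 4 - 12 = 529 - 16 ≡ 32; y = λ·(4 - 32) - 21 ≡ 1. → (32, 1)
4P: (32, 1) + (12, 20). λ = (20 - 1)/(12 - 32) ≡ 19/17 mod 37. 17⁻¹ ≡ 24 (mod 37), so λ ≡ 12.
  x = λ² - 32 - 12 = 144 - 44 ≡ 26; y = λ·(32 - 26) - 1 ≡ 34. → (26, 34)
5P: (26, 34) + (12, 20). λ = (20 - 34)/(12 - 26) ≡ 23/23 mod 37. 23⁻¹ ≡ 29 (mod 37), so λ ≡ 1.
  x = λ² - 26 - 12 = 1 - 38 ≡ 0; y = λ·(26 - 0) - 34 ≡ 29. → (0, 29)
6P: (0, 29) + (12, 20). λ = (20 - 29)/(12 - 0) ≡ 28/12 mod 37. 12⁻¹ ≡ 34 (mod 37) since 12·34 = 408 ≡ 1, so λ ≡ 27.
  x = λ² - 0 - 12 = 729 - 12 ≡ 14; y = λ·(0 - 14) - 29 ≡ 0. → (14, 0)
7P: (14, 0) + (12, 20). λ = (20 - 0)/(12 - 14) ≡ 20/35 mod 37. 35⁻¹ ≡ 18 (mod 37) since 35·18 = 630 ≡ 1, so λ ≡ 27.
  x = λ² - 14 - 12 = 729 - 26 ≡ 0; y = λ·(14 - 0) - 0 ≡ 8. → (0, 8)
8P: (0, 8) + (12, 20). λ = (20 - 8)/(12 - 0) ≡ 12/12 mod 37. 12⁻¹ ≡ 34 (mod 37), so λ ≡ 1.
  x = λ² - 0 - 12 = 1 - 12 ≡ 26; y = λ·(0 - 26) - 8 ≡ 3. → (26, 3)
9P: (26, 3) + (12, 20). λ = (20 - 3)/(12 - 26) ≡ 17/23 mod 37. 23⁻¹ ≡ 29 (mod 37), so λ ≡ 12.
  x = λ² - 26 - 12 = 144 - 38 ≡ 32; y = λ·(26 - 32) - 3 ≡ 36. → (32, 36)
10P: (32, 36) + (12, 20). λ = (20 - 36)/(12 - 32) ≡ 21/17 mod 37. 17⁻¹ ≡ 24 (mod 37), so λ ≡ 23.
  x = λ² - 32 - 12 = 529 - 44 ≡ 4; y = λ·(32 - 4) - 36 ≡ 16. → (4, 16)
11P: (4, 16) + (12, 20). λ = (20 - 16)/(12 - 4) ≡ 4/8 mod 37. 8⁻¹ ≡ 14 (mod 37), so λ ≡ 19.
  x = λ² - 4 - 12 = 361 - 16 ≡ 12; y = λ·(4 - 12) - 16 ≡ 17. → (12, 17)
12P: (12, 17) + (12, 20): same x and y₁ ≡ -y₂, so the sum is O.
12P = O, so the order is 12.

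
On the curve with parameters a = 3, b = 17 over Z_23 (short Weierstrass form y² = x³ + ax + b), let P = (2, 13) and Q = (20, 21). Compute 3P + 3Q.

(20, 2)

First 3P:
Repeated addition: build up to 3P.
2P: tangent at (2, 13): λ = (3·2² + 3)/(2·13) ≡ 15/3. 3⁻¹ ≡ 8 (mod 23) since 3·8 = 24 ≡ 1, so λ ≡ 15·8 ≡ 5.
  x = λ² - 2 - 2 = 25 - 4 ≡ 21; y = λ·(2 - 21) - 13 ≡ 7. → (21, 7)
3P: (21, 7) + (2, 13). λ = (13 - 7)/(2 - 21) ≡ 6/4 mod 23. 4⁻¹ ≡ 6 (mod 23), so λ ≡ 13.
  x = λ² - 21 - 2 = 169 - 23 ≡ 8; y = λ·(21 - 8) - 7 ≡ 1. → (8, 1)
3P = (8, 1).
Next 3Q:
Repeated addition: build up to 3Q.
2Q: tangent at (20, 21): λ = (3·20² + 3)/(2·21) ≡ 7/19. 19⁻¹ ≡ 17 (mod 23) since 19·17 = 323 ≡ 1, so λ ≡ 7·17 ≡ 4.
  x = λ² - 20 - 20 = 16 - 40 ≡ 22; y = λ·(20 - 22) - 21 ≡ 17. → (22, 17)
3Q: (22, 17) + (20, 21). λ = (21 - 17)/(20 - 22) ≡ 4/21 mod 23. 21⁻¹ ≡ 11 (mod 23) since 21·11 = 231 ≡ 1, so λ ≡ 21.
  x = λ² - 22 - 20 = 441 - 42 ≡ 8; y = λ·(22 - 8) - 17 ≡ 1. → (8, 1)
3Q = (8, 1).
Finally 3P + 3Q:
tangent at (8, 1): λ = (3·8² + 3)/(2·1) ≡ 11/2. 2⁻¹ ≡ 12 (mod 23), so λ ≡ 11·12 ≡ 17.
  x = λ² - 8 - 8 = 289 - 16 ≡ 20; y = λ·(8 - 20) - 1 ≡ 2. → (20, 2)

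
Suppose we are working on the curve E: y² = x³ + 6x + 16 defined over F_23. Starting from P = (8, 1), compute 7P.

Double-and-add on 7 = (111)₂. Start with P = (8, 1) for the leading 1-bit.
double: tangent at (8, 1): λ = (3·8² + 6)/(2·1) ≡ 14/2. 2⁻¹ ≡ 12 (mod 23) since 2·12 = 24 ≡ 1, so λ ≡ 14·12 ≡ 7.
  x = λ² - 8 - 8 = 49 - 16 ≡ 10; y = λ·(8 - 10) - 1 ≡ 8. → (10, 8)
add P: (10, 8) + (8, 1). λ = (1 - 8)/(8 - 10) ≡ 16/21 mod 23. 21⁻¹ ≡ 11 (mod 23) since 21·11 = 231 ≡ 1, so λ ≡ 15.
  x = λ² - 10 - 8 = 225 - 18 ≡ 0; y = λ·(10 - 0) - 8 ≡ 4. → (0, 4)
double: tangent at (0, 4): λ = (3·0² + 6)/(2·4) ≡ 6/8. 8⁻¹ ≡ 3 (mod 23), so λ ≡ 6·3 ≡ 18.
  x = λ² - 0 - 0 = 324 - 0 ≡ 2; y = λ·(0 - 2) - 4 ≡ 6. → (2, 6)
add P: (2, 6) + (8, 1). λ = (1 - 6)/(8 - 2) ≡ 18/6 mod 23. 6⁻¹ ≡ 4 (mod 23), so λ ≡ 3.
  x = λ² - 2 - 8 = 9 - 10 ≡ 22; y = λ·(2 - 22) - 6 ≡ 3. → (22, 3)

(22, 3)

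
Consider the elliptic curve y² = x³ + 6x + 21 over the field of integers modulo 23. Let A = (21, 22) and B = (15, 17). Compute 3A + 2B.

First 3A:
Repeated addition: build up to 3A.
2A: tangent at (21, 22): λ = (3·21² + 6)/(2·22) ≡ 18/21. 21⁻¹ ≡ 11 (mod 23) since 21·11 = 231 ≡ 1, so λ ≡ 18·11 ≡ 14.
  x = λ² - 21 - 21 = 196 - 42 ≡ 16; y = λ·(21 - 16) - 22 ≡ 2. → (16, 2)
3A: (16, 2) + (21, 22). λ = (22 - 2)/(21 - 16) ≡ 20/5 mod 23. 5⁻¹ ≡ 14 (mod 23), so λ ≡ 4.
  x = λ² - 16 - 21 = 16 - 37 ≡ 2; y = λ·(16 - 2) - 2 ≡ 8. → (2, 8)
3A = (2, 8).
Next 2B:
Repeated addition: build up to 2B.
2B: tangent at (15, 17): λ = (3·15² + 6)/(2·17) ≡ 14/11. 11⁻¹ ≡ 21 (mod 23), so λ ≡ 14·21 ≡ 18.
  x = λ² - 15 - 15 = 324 - 30 ≡ 18; y = λ·(15 - 18) - 17 ≡ 21. → (18, 21)
2B = (18, 21).
Finally 3A + 2B:
(2, 8) + (18, 21). λ = (21 - 8)/(18 - 2) ≡ 13/16 mod 23. 16⁻¹ ≡ 13 (mod 23), so λ ≡ 8.
  x = λ² - 2 - 18 = 64 - 20 ≡ 21; y = λ·(2 - 21) - 8 ≡ 1. → (21, 1)

(21, 1)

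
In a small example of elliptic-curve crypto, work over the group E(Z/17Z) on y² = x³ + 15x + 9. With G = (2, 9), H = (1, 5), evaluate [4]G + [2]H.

First 4G:
Double-and-add on 4 = (100)₂. Start with G = (2, 9) for the leading 1-bit.
double: tangent at (2, 9): λ = (3·2² + 15)/(2·9) ≡ 10/1. 1⁻¹ ≡ 1 (mod 17) since 1·1 = 1 ≡ 1, so λ ≡ 10·1 ≡ 10.
  x = λ² - 2 - 2 = 100 - 4 ≡ 11; y = λ·(2 - 11) - 9 ≡ 3. → (11, 3)
double: tangent at (11, 3): λ = (3·11² + 15)/(2·3) ≡ 4/6. 6⁻¹ ≡ 3 (mod 17), so λ ≡ 4·3 ≡ 12.
  x = λ² - 11 - 11 = 144 - 22 ≡ 3; y = λ·(11 - 3) - 3 ≡ 8. → (3, 8)
4G = (3, 8).
Next 2H:
Repeated addition: build up to 2H.
2H: tangent at (1, 5): λ = (3·1² + 15)/(2·5) ≡ 1/10. 10⁻¹ ≡ 12 (mod 17), so λ ≡ 1·12 ≡ 12.
  x = λ² - 1 - 1 = 144 - 2 ≡ 6; y = λ·(1 - 6) - 5 ≡ 3. → (6, 3)
2H = (6, 3).
Finally 4G + 2H:
(3, 8) + (6, 3). λ = (3 - 8)/(6 - 3) ≡ 12/3 mod 17. 3⁻¹ ≡ 6 (mod 17) since 3·6 = 18 ≡ 1, so λ ≡ 4.
  x = λ² - 3 - 6 = 16 - 9 ≡ 7; y = λ·(3 - 7) - 8 ≡ 10. → (7, 10)

(7, 10)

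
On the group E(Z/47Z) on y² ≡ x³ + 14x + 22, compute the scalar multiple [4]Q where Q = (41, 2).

Double-and-add on 4 = (100)₂. Start with Q = (41, 2) for the leading 1-bit.
double: tangent at (41, 2): λ = (3·41² + 14)/(2·2) ≡ 28/4. 4⁻¹ ≡ 12 (mod 47) since 4·12 = 48 ≡ 1, so λ ≡ 28·12 ≡ 7.
  x = λ² - 41 - 41 = 49 - 82 ≡ 14; y = λ·(41 - 14) - 2 ≡ 46. → (14, 46)
double: tangent at (14, 46): λ = (3·14² + 14)/(2·46) ≡ 38/45. 45⁻¹ ≡ 23 (mod 47) since 45·23 = 1035 ≡ 1, so λ ≡ 38·23 ≡ 28.
  x = λ² - 14 - 14 = 784 - 28 ≡ 4; y = λ·(14 - 4) - 46 ≡ 46. → (4, 46)

(4, 46)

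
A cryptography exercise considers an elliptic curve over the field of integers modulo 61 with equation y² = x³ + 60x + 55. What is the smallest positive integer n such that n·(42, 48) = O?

2P: tangent at (42, 48): λ = (3·42² + 60)/(2·48) ≡ 45/35. 35⁻¹ ≡ 7 (mod 61), so λ ≡ 45·7 ≡ 10.
  x = λ² - 42 - 42 = 100 - 84 ≡ 16; y = λ·(42 - 16) - 48 ≡ 29. → (16, 29)
3P: (16, 29) + (42, 48). λ = (48 - 29)/(42 - 16) ≡ 19/26 mod 61. 26⁻¹ ≡ 54 (mod 61), so λ ≡ 50.
  x = λ² - 16 - 42 = 2500 - 58 ≡ 2; y = λ·(16 - 2) - 29 ≡ 0. → (2, 0)
4P: (2, 0) + (42, 48). λ = (48 - 0)/(42 - 2) ≡ 48/40 mod 61. 40⁻¹ ≡ 29 (mod 61), so λ ≡ 50.
  x = λ² - 2 - 42 = 2500 - 44 ≡ 16; y = λ·(2 - 16) - 0 ≡ 32. → (16, 32)
5P: (16, 32) + (42, 48). λ = (48 - 32)/(42 - 16) ≡ 16/26 mod 61. 26⁻¹ ≡ 54 (mod 61), so λ ≡ 10.
  x = λ² - 16 - 42 = 100 - 58 ≡ 42; y = λ·(16 - 42) - 32 ≡ 13. → (42, 13)
6P: (42, 13) + (42, 48): same x and y₁ ≡ -y₂, so the sum is O.
6P = O, so the order is 6.

6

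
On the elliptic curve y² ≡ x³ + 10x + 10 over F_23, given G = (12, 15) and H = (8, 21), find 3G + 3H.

First 3G:
Repeated addition: build up to 3G.
2G: tangent at (12, 15): λ = (3·12² + 10)/(2·15) ≡ 5/7. 7⁻¹ ≡ 10 (mod 23) since 7·10 = 70 ≡ 1, so λ ≡ 5·10 ≡ 4.
  x = λ² - 12 - 12 = 16 - 24 ≡ 15; y = λ·(12 - 15) - 15 ≡ 19. → (15, 19)
3G: (15, 19) + (12, 15). λ = (15 - 19)/(12 - 15) ≡ 19/20 mod 23. 20⁻¹ ≡ 15 (mod 23), so λ ≡ 9.
  x = λ² - 15 - 12 = 81 - 27 ≡ 8; y = λ·(15 - 8) - 19 ≡ 21. → (8, 21)
3G = (8, 21).
Next 3H:
Repeated addition: build up to 3H.
2H: tangent at (8, 21): λ = (3·8² + 10)/(2·21) ≡ 18/19. 19⁻¹ ≡ 17 (mod 23), so λ ≡ 18·17 ≡ 7.
  x = λ² - 8 - 8 = 49 - 16 ≡ 10; y = λ·(8 - 10) - 21 ≡ 11. → (10, 11)
3H: (10, 11) + (8, 21). λ = (21 - 11)/(8 - 10) ≡ 10/21 mod 23. 21⁻¹ ≡ 11 (mod 23) since 21·11 = 231 ≡ 1, so λ ≡ 18.
  x = λ² - 10 - 8 = 324 - 18 ≡ 7; y = λ·(10 - 7) - 11 ≡ 20. → (7, 20)
3H = (7, 20).
Finally 3G + 3H:
(8, 21) + (7, 20). λ = (20 - 21)/(7 - 8) ≡ 22/22 mod 23. 22⁻¹ ≡ 22 (mod 23) since 22·22 = 484 ≡ 1, so λ ≡ 1.
  x = λ² - 8 - 7 = 1 - 15 ≡ 9; y = λ·(8 - 9) - 21 ≡ 1. → (9, 1)

(9, 1)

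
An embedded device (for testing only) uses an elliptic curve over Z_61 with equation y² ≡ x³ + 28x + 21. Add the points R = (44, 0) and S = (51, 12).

(15, 41)

(44, 0) + (51, 12). λ = (12 - 0)/(51 - 44) ≡ 12/7 mod 61. 7⁻¹ ≡ 35 (mod 61), so λ ≡ 54.
  x = λ² - 44 - 51 = 2916 - 95 ≡ 15; y = λ·(44 - 15) - 0 ≡ 41. → (15, 41)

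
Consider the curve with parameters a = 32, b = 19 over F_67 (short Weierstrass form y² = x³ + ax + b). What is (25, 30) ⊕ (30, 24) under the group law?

(25, 30) + (30, 24). λ = (24 - 30)/(30 - 25) ≡ 61/5 mod 67. 5⁻¹ ≡ 27 (mod 67), so λ ≡ 39.
  x = λ² - 25 - 30 = 1521 - 55 ≡ 59; y = λ·(25 - 59) - 30 ≡ 51. → (59, 51)

(59, 51)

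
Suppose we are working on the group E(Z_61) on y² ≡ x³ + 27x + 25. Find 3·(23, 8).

(55, 47)

Write G = (23, 8).
Repeated addition: build up to 3G.
2G: tangent at (23, 8): λ = (3·23² + 27)/(2·8) ≡ 28/16. 16⁻¹ ≡ 42 (mod 61) since 16·42 = 672 ≡ 1, so λ ≡ 28·42 ≡ 17.
  x = λ² - 23 - 23 = 289 - 46 ≡ 60; y = λ·(23 - 60) - 8 ≡ 34. → (60, 34)
3G: (60, 34) + (23, 8). λ = (8 - 34)/(23 - 60) ≡ 35/24 mod 61. 24⁻¹ ≡ 28 (mod 61), so λ ≡ 4.
  x = λ² - 60 - 23 = 16 - 83 ≡ 55; y = λ·(60 - 55) - 34 ≡ 47. → (55, 47)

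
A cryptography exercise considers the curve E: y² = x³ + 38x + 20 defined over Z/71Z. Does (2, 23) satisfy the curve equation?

y² = 23² ≡ 32; x³ + 38x + 20 = 104 ≡ 33 (mod 71). 32 ≠ 33.

no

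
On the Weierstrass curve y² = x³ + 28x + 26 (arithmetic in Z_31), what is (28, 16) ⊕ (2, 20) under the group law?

(19, 16)

(28, 16) + (2, 20). λ = (20 - 16)/(2 - 28) ≡ 4/5 mod 31. 5⁻¹ ≡ 25 (mod 31), so λ ≡ 7.
  x = λ² - 28 - 2 = 49 - 30 ≡ 19; y = λ·(28 - 19) - 16 ≡ 16. → (19, 16)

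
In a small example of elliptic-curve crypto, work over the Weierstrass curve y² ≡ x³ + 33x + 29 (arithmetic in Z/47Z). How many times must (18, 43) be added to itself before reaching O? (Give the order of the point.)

2P: tangent at (18, 43): λ = (3·18² + 33)/(2·43) ≡ 18/39. 39⁻¹ ≡ 41 (mod 47) since 39·41 = 1599 ≡ 1, so λ ≡ 18·41 ≡ 33.
  x = λ² - 18 - 18 = 1089 - 36 ≡ 19; y = λ·(18 - 19) - 43 ≡ 18. → (19, 18)
3P: (19, 18) + (18, 43). λ = (43 - 18)/(18 - 19) ≡ 25/46 mod 47. 46⁻¹ ≡ 46 (mod 47), so λ ≡ 22.
  x = λ² - 19 - 18 = 484 - 37 ≡ 24; y = λ·(19 - 24) - 18 ≡ 13. → (24, 13)
4P: (24, 13) + (18, 43). λ = (43 - 13)/(18 - 24) ≡ 30/41 mod 47. 41⁻¹ ≡ 39 (mod 47) since 41·39 = 1599 ≡ 1, so λ ≡ 42.
  x = λ² - 24 - 18 = 1764 - 42 ≡ 30; y = λ·(24 - 30) - 13 ≡ 17. → (30, 17)
5P: (30, 17) + (18, 43). λ = (43 - 17)/(18 - 30) ≡ 26/35 mod 47. 35⁻¹ ≡ 43 (mod 47), so λ ≡ 37.
  x = λ² - 30 - 18 = 1369 - 48 ≡ 5; y = λ·(30 - 5) - 17 ≡ 15. → (5, 15)
6P: (5, 15) + (18, 43). λ = (43 - 15)/(18 - 5) ≡ 28/13 mod 47. 13⁻¹ ≡ 29 (mod 47), so λ ≡ 13.
  x = λ² - 5 - 18 = 169 - 23 ≡ 5; y = λ·(5 - 5) - 15 ≡ 32. → (5, 32)
7P: (5, 32) + (18, 43). λ = (43 - 32)/(18 - 5) ≡ 11/13 mod 47. 13⁻¹ ≡ 29 (mod 47) since 13·29 = 377 ≡ 1, so λ ≡ 37.
  x = λ² - 5 - 18 = 1369 - 23 ≡ 30; y = λ·(5 - 30) - 32 ≡ 30. → (30, 30)
8P: (30, 30) + (18, 43). λ = (43 - 30)/(18 - 30) ≡ 13/35 mod 47. 35⁻¹ ≡ 43 (mod 47), so λ ≡ 42.
  x = λ² - 30 - 18 = 1764 - 48 ≡ 24; y = λ·(30 - 24) - 30 ≡ 34. → (24, 34)
9P: (24, 34) + (18, 43). λ = (43 - 34)/(18 - 24) ≡ 9/41 mod 47. 41⁻¹ ≡ 39 (mod 47) since 41·39 = 1599 ≡ 1, so λ ≡ 22.
  x = λ² - 24 - 18 = 484 - 42 ≡ 19; y = λ·(24 - 19) - 34 ≡ 29. → (19, 29)
10P: (19, 29) + (18, 43). λ = (43 - 29)/(18 - 19) ≡ 14/46 mod 47. 46⁻¹ ≡ 46 (mod 47), so λ ≡ 33.
  x = λ² - 19 - 18 = 1089 - 37 ≡ 18; y = λ·(19 - 18) - 29 ≡ 4. → (18, 4)
11P: (18, 4) + (18, 43): same x and y₁ ≡ -y₂, so the sum is O.
11P = O, so the order is 11.

11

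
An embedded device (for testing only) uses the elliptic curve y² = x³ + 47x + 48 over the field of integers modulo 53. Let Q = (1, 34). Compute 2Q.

tangent at (1, 34): λ = (3·1² + 47)/(2·34) ≡ 50/15. 15⁻¹ ≡ 46 (mod 53), so λ ≡ 50·46 ≡ 21.
  x = λ² - 1 - 1 = 441 - 2 ≡ 15; y = λ·(1 - 15) - 34 ≡ 43. → (15, 43)

(15, 43)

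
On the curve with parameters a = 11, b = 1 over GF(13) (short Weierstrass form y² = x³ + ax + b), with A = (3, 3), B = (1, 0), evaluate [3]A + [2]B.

(9, 7)

First 3A:
Repeated addition: build up to 3A.
2A: tangent at (3, 3): λ = (3·3² + 11)/(2·3) ≡ 12/6. 6⁻¹ ≡ 11 (mod 13) since 6·11 = 66 ≡ 1, so λ ≡ 12·11 ≡ 2.
  x = λ² - 3 - 3 = 4 - 6 ≡ 11; y = λ·(3 - 11) - 3 ≡ 7. → (11, 7)
3A: (11, 7) + (3, 3). λ = (3 - 7)/(3 - 11) ≡ 9/5 mod 13. 5⁻¹ ≡ 8 (mod 13), so λ ≡ 7.
  x = λ² - 11 - 3 = 49 - 14 ≡ 9; y = λ·(11 - 9) - 7 ≡ 7. → (9, 7)
3A = (9, 7).
Next 2B:
Repeated addition: build up to 2B.
2B: (1, 0) + (1, 0): same x and y₁ ≡ -y₂, so the sum is O.
2B = O.
Finally 3A + 2B:
(9, 7) + O = (9, 7) (identity).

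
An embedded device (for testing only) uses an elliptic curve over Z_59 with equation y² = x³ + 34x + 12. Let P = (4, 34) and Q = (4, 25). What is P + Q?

O

The two points share x = 4 and their y-coordinates satisfy 34 + 25 ≡ 0 (mod 59), so they are inverses. Their sum is 𝒪.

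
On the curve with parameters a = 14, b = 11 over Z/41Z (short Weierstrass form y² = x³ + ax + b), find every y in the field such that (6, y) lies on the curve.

none

x³ + 14x + 11 = 311 ≡ 24 (mod 41).
24 is a non-residue mod 41; no y exists.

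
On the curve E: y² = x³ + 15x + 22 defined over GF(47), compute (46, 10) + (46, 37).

The two points share x = 46 and their y-coordinates satisfy 10 + 37 ≡ 0 (mod 47), so they are inverses. Their sum is 𝒪.

O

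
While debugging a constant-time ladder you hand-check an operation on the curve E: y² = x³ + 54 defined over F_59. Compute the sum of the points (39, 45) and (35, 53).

(39, 45) + (35, 53). λ = (53 - 45)/(35 - 39) ≡ 8/55 mod 59. 55⁻¹ ≡ 44 (mod 59), so λ ≡ 57.
  x = λ² - 39 - 35 = 3249 - 74 ≡ 48; y = λ·(39 - 48) - 45 ≡ 32. → (48, 32)

(48, 32)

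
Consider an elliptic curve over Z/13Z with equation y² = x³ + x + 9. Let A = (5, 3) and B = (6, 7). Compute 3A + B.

(5, 3)

First 3A:
Repeated addition: build up to 3A.
2A: tangent at (5, 3): λ = (3·5² + 1)/(2·3) ≡ 11/6. 6⁻¹ ≡ 11 (mod 13), so λ ≡ 11·11 ≡ 4.
  x = λ² - 5 - 5 = 16 - 10 ≡ 6; y = λ·(5 - 6) - 3 ≡ 6. → (6, 6)
3A: (6, 6) + (5, 3). λ = (3 - 6)/(5 - 6) ≡ 10/12 mod 13. 12⁻¹ ≡ 12 (mod 13), so λ ≡ 3.
  x = λ² - 6 - 5 = 9 - 11 ≡ 11; y = λ·(6 - 11) - 6 ≡ 5. → (11, 5)
3A = (11, 5).
Finally 3A + B:
(11, 5) + (6, 7). λ = (7 - 5)/(6 - 11) ≡ 2/8 mod 13. 8⁻¹ ≡ 5 (mod 13), so λ ≡ 10.
  x = λ² - 11 - 6 = 100 - 17 ≡ 5; y = λ·(11 - 5) - 5 ≡ 3. → (5, 3)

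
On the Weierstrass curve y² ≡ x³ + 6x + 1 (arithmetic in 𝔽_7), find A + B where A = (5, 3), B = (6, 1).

(5, 3) + (6, 1). λ = (1 - 3)/(6 - 5) ≡ 5/1 mod 7. 1⁻¹ ≡ 1 (mod 7), so λ ≡ 5.
  x = λ² - 5 - 6 = 25 - 11 ≡ 0; y = λ·(5 - 0) - 3 ≡ 1. → (0, 1)

(0, 1)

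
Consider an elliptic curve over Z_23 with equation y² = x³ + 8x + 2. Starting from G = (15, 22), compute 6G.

Repeated addition: build up to 6G.
2G: tangent at (15, 22): λ = (3·15² + 8)/(2·22) ≡ 16/21. 21⁻¹ ≡ 11 (mod 23), so λ ≡ 16·11 ≡ 15.
  x = λ² - 15 - 15 = 225 - 30 ≡ 11; y = λ·(15 - 11) - 22 ≡ 15. → (11, 15)
3G: (11, 15) + (15, 22). λ = (22 - 15)/(15 - 11) ≡ 7/4 mod 23. 4⁻¹ ≡ 6 (mod 23) since 4·6 = 24 ≡ 1, so λ ≡ 19.
  x = λ² - 11 - 15 = 361 - 26 ≡ 13; y = λ·(11 - 13) - 15 ≡ 16. → (13, 16)
4G: (13, 16) + (15, 22). λ = (22 - 16)/(15 - 13) ≡ 6/2 mod 23. 2⁻¹ ≡ 12 (mod 23), so λ ≡ 3.
  x = λ² - 13 - 15 = 9 - 28 ≡ 4; y = λ·(13 - 4) - 16 ≡ 11. → (4, 11)
5G: (4, 11) + (15, 22). λ = (22 - 11)/(15 - 4) ≡ 11/11 mod 23. 11⁻¹ ≡ 21 (mod 23), so λ ≡ 1.
  x = λ² - 4 - 15 = 1 - 19 ≡ 5; y = λ·(4 - 5) - 11 ≡ 11. → (5, 11)
6G: (5, 11) + (15, 22). λ = (22 - 11)/(15 - 5) ≡ 11/10 mod 23. 10⁻¹ ≡ 7 (mod 23) since 10·7 = 70 ≡ 1, so λ ≡ 8.
  x = λ² - 5 - 15 = 64 - 20 ≡ 21; y = λ·(5 - 21) - 11 ≡ 22. → (21, 22)

(21, 22)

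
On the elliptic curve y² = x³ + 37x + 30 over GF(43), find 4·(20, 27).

(29, 6)

Write Q = (20, 27).
Double-and-add on 4 = (100)₂. Start with Q = (20, 27) for the leading 1-bit.
double: tangent at (20, 27): λ = (3·20² + 37)/(2·27) ≡ 33/11. 11⁻¹ ≡ 4 (mod 43) since 11·4 = 44 ≡ 1, so λ ≡ 33·4 ≡ 3.
  x = λ² - 20 - 20 = 9 - 40 ≡ 12; y = λ·(20 - 12) - 27 ≡ 40. → (12, 40)
double: tangent at (12, 40): λ = (3·12² + 37)/(2·40) ≡ 39/37. 37⁻¹ ≡ 7 (mod 43), so λ ≡ 39·7 ≡ 15.
  x = λ² - 12 - 12 = 225 - 24 ≡ 29; y = λ·(12 - 29) - 40 ≡ 6. → (29, 6)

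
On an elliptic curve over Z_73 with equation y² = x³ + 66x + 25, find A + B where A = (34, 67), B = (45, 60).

(34, 67) + (45, 60). λ = (60 - 67)/(45 - 34) ≡ 66/11 mod 73. 11⁻¹ ≡ 20 (mod 73), so λ ≡ 6.
  x = λ² - 34 - 45 = 36 - 79 ≡ 30; y = λ·(34 - 30) - 67 ≡ 30. → (30, 30)

(30, 30)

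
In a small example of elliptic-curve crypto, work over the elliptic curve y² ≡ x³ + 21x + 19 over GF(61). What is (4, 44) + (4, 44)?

tangent at (4, 44): λ = (3·4² + 21)/(2·44) ≡ 8/27. 27⁻¹ ≡ 52 (mod 61), so λ ≡ 8·52 ≡ 50.
  x = λ² - 4 - 4 = 2500 - 8 ≡ 52; y = λ·(4 - 52) - 44 ≡ 57. → (52, 57)

(52, 57)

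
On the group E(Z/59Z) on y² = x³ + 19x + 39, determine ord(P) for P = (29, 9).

2P: tangent at (29, 9): λ = (3·29² + 19)/(2·9) ≡ 5/18. 18⁻¹ ≡ 23 (mod 59) since 18·23 = 414 ≡ 1, so λ ≡ 5·23 ≡ 56.
  x = λ² - 29 - 29 = 3136 - 58 ≡ 10; y = λ·(29 - 10) - 9 ≡ 52. → (10, 52)
3P: (10, 52) + (29, 9). λ = (9 - 52)/(29 - 10) ≡ 16/19 mod 59. 19⁻¹ ≡ 28 (mod 59), so λ ≡ 35.
  x = λ² - 10 - 29 = 1225 - 39 ≡ 6; y = λ·(10 - 6) - 52 ≡ 29. → (6, 29)
4P: (6, 29) + (29, 9). λ = (9 - 29)/(29 - 6) ≡ 39/23 mod 59. 23⁻¹ ≡ 18 (mod 59), so λ ≡ 53.
  x = λ² - 6 - 29 = 2809 - 35 ≡ 1; y = λ·(6 - 1) - 29 ≡ 0. → (1, 0)
5P: (1, 0) + (29, 9). λ = (9 - 0)/(29 - 1) ≡ 9/28 mod 59. 28⁻¹ ≡ 19 (mod 59), so λ ≡ 53.
  x = λ² - 1 - 29 = 2809 - 30 ≡ 6; y = λ·(1 - 6) - 0 ≡ 30. → (6, 30)
6P: (6, 30) + (29, 9). λ = (9 - 30)/(29 - 6) ≡ 38/23 mod 59. 23⁻¹ ≡ 18 (mod 59), so λ ≡ 35.
  x = λ² - 6 - 29 = 1225 - 35 ≡ 10; y = λ·(6 - 10) - 30 ≡ 7. → (10, 7)
7P: (10, 7) + (29, 9). λ = (9 - 7)/(29 - 10) ≡ 2/19 mod 59. 19⁻¹ ≡ 28 (mod 59) since 19·28 = 532 ≡ 1, so λ ≡ 56.
  x = λ² - 10 - 29 = 3136 - 39 ≡ 29; y = λ·(10 - 29) - 7 ≡ 50. → (29, 50)
8P: (29, 50) + (29, 9): same x and y₁ ≡ -y₂, so the sum is ∞.
8P = ∞, so the order is 8.

8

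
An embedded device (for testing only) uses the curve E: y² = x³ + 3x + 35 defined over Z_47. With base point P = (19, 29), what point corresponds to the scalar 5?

(6, 9)

Double-and-add on 5 = (101)₂. Start with P = (19, 29) for the leading 1-bit.
double: tangent at (19, 29): λ = (3·19² + 3)/(2·29) ≡ 5/11. 11⁻¹ ≡ 30 (mod 47), so λ ≡ 5·30 ≡ 9.
  x = λ² - 19 - 19 = 81 - 38 ≡ 43; y = λ·(19 - 43) - 29 ≡ 37. → (43, 37)
double: tangent at (43, 37): λ = (3·43² + 3)/(2·37) ≡ 4/27. 27⁻¹ ≡ 7 (mod 47), so λ ≡ 4·7 ≡ 28.
  x = λ² - 43 - 43 = 784 - 86 ≡ 40; y = λ·(43 - 40) - 37 ≡ 0. → (40, 0)
add P: (40, 0) + (19, 29). λ = (29 - 0)/(19 - 40) ≡ 29/26 mod 47. 26⁻¹ ≡ 38 (mod 47), so λ ≡ 21.
  x = λ² - 40 - 19 = 441 - 59 ≡ 6; y = λ·(40 - 6) - 0 ≡ 9. → (6, 9)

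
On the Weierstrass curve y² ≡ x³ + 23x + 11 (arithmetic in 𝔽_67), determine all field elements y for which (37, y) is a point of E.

27, 40

x³ + 23x + 11 = 51515 ≡ 59 (mod 67).
Square roots of 59 mod 67: 27 and 40 (since 27² = 729 ≡ 59).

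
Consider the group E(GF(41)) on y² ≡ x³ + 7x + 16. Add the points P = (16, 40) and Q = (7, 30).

(0, 37)

(16, 40) + (7, 30). λ = (30 - 40)/(7 - 16) ≡ 31/32 mod 41. 32⁻¹ ≡ 9 (mod 41) since 32·9 = 288 ≡ 1, so λ ≡ 33.
  x = λ² - 16 - 7 = 1089 - 23 ≡ 0; y = λ·(16 - 0) - 40 ≡ 37. → (0, 37)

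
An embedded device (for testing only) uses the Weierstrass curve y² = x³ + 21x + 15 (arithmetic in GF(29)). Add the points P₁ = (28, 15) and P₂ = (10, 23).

(27, 20)

(28, 15) + (10, 23). λ = (23 - 15)/(10 - 28) ≡ 8/11 mod 29. 11⁻¹ ≡ 8 (mod 29) since 11·8 = 88 ≡ 1, so λ ≡ 6.
  x = λ² - 28 - 10 = 36 - 38 ≡ 27; y = λ·(28 - 27) - 15 ≡ 20. → (27, 20)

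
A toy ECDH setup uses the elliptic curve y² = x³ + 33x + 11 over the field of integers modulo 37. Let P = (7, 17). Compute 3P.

(24, 30)

Repeated addition: build up to 3P.
2P: tangent at (7, 17): λ = (3·7² + 33)/(2·17) ≡ 32/34. 34⁻¹ ≡ 12 (mod 37), so λ ≡ 32·12 ≡ 14.
  x = λ² - 7 - 7 = 196 - 14 ≡ 34; y = λ·(7 - 34) - 17 ≡ 12. → (34, 12)
3P: (34, 12) + (7, 17). λ = (17 - 12)/(7 - 34) ≡ 5/10 mod 37. 10⁻¹ ≡ 26 (mod 37), so λ ≡ 19.
  x = λ² - 34 - 7 = 361 - 41 ≡ 24; y = λ·(34 - 24) - 12 ≡ 30. → (24, 30)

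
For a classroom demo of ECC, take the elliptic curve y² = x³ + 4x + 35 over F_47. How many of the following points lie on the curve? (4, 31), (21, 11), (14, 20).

(4, 31): 31² ≡ 21, rhs ≡ 21 → on.
(21, 11): 11² ≡ 27, rhs ≡ 27 → on.
(14, 20): 20² ≡ 24, rhs ≡ 15 → off.

2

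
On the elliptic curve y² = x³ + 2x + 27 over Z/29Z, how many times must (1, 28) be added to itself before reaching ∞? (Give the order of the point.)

2P: tangent at (1, 28): λ = (3·1² + 2)/(2·28) ≡ 5/27. 27⁻¹ ≡ 14 (mod 29), so λ ≡ 5·14 ≡ 12.
  x = λ² - 1 - 1 = 144 - 2 ≡ 26; y = λ·(1 - 26) - 28 ≡ 20. → (26, 20)
3P: (26, 20) + (1, 28). λ = (28 - 20)/(1 - 26) ≡ 8/4 mod 29. 4⁻¹ ≡ 22 (mod 29), so λ ≡ 2.
  x = λ² - 26 - 1 = 4 - 27 ≡ 6; y = λ·(26 - 6) - 20 ≡ 20. → (6, 20)
4P: (6, 20) + (1, 28). λ = (28 - 20)/(1 - 6) ≡ 8/24 mod 29. 24⁻¹ ≡ 23 (mod 29) since 24·23 = 552 ≡ 1, so λ ≡ 10.
  x = λ² - 6 - 1 = 100 - 7 ≡ 6; y = λ·(6 - 6) - 20 ≡ 9. → (6, 9)
5P: (6, 9) + (1, 28). λ = (28 - 9)/(1 - 6) ≡ 19/24 mod 29. 24⁻¹ ≡ 23 (mod 29) since 24·23 = 552 ≡ 1, so λ ≡ 2.
  x = λ² - 6 - 1 = 4 - 7 ≡ 26; y = λ·(6 - 26) - 9 ≡ 9. → (26, 9)
6P: (26, 9) + (1, 28). λ = (28 - 9)/(1 - 26) ≡ 19/4 mod 29. 4⁻¹ ≡ 22 (mod 29), so λ ≡ 12.
  x = λ² - 26 - 1 = 144 - 27 ≡ 1; y = λ·(26 - 1) - 9 ≡ 1. → (1, 1)
7P: (1, 1) + (1, 28): same x and y₁ ≡ -y₂, so the sum is ∞.
7P = ∞, so the order is 7.

7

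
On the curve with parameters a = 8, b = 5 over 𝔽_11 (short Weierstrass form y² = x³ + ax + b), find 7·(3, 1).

Write P = (3, 1).
Repeated addition: build up to 7P.
2P: tangent at (3, 1): λ = (3·3² + 8)/(2·1) ≡ 2/2. 2⁻¹ ≡ 6 (mod 11) since 2·6 = 12 ≡ 1, so λ ≡ 2·6 ≡ 1.
  x = λ² - 3 - 3 = 1 - 6 ≡ 6; y = λ·(3 - 6) - 1 ≡ 7. → (6, 7)
3P: (6, 7) + (3, 1). λ = (1 - 7)/(3 - 6) ≡ 5/8 mod 11. 8⁻¹ ≡ 7 (mod 11), so λ ≡ 2.
  x = λ² - 6 - 3 = 4 - 9 ≡ 6; y = λ·(6 - 6) - 7 ≡ 4. → (6, 4)
4P: (6, 4) + (3, 1). λ = (1 - 4)/(3 - 6) ≡ 8/8 mod 11. 8⁻¹ ≡ 7 (mod 11) since 8·7 = 56 ≡ 1, so λ ≡ 1.
  x = λ² - 6 - 3 = 1 - 9 ≡ 3; y = λ·(6 - 3) - 4 ≡ 10. → (3, 10)
5P: (3, 10) + (3, 1): same x and y₁ ≡ -y₂, so the sum is ∞.
6P: ∞ + (3, 1) = (3, 1) (identity).
7P: tangent at (3, 1): λ = (3·3² + 8)/(2·1) ≡ 2/2. 2⁻¹ ≡ 6 (mod 11), so λ ≡ 2·6 ≡ 1.
  x = λ² - 3 - 3 = 1 - 6 ≡ 6; y = λ·(3 - 6) - 1 ≡ 7. → (6, 7)

(6, 7)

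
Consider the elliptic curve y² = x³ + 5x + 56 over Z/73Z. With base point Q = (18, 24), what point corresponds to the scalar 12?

Double-and-add on 12 = (1100)₂. Start with Q = (18, 24) for the leading 1-bit.
double: tangent at (18, 24): λ = (3·18² + 5)/(2·24) ≡ 28/48. 48⁻¹ ≡ 35 (mod 73) since 48·35 = 1680 ≡ 1, so λ ≡ 28·35 ≡ 31.
  x = λ² - 18 - 18 = 961 - 36 ≡ 49; y = λ·(18 - 49) - 24 ≡ 37. → (49, 37)
add Q: (49, 37) + (18, 24). λ = (24 - 37)/(18 - 49) ≡ 60/42 mod 73. 42⁻¹ ≡ 40 (mod 73), so λ ≡ 64.
  x = λ² - 49 - 18 = 4096 - 67 ≡ 14; y = λ·(49 - 14) - 37 ≡ 13. → (14, 13)
double: tangent at (14, 13): λ = (3·14² + 5)/(2·13) ≡ 9/26. 26⁻¹ ≡ 59 (mod 73), so λ ≡ 9·59 ≡ 20.
  x = λ² - 14 - 14 = 400 - 28 ≡ 7; y = λ·(14 - 7) - 13 ≡ 54. → (7, 54)
double: tangent at (7, 54): λ = (3·7² + 5)/(2·54) ≡ 6/35. 35⁻¹ ≡ 48 (mod 73), so λ ≡ 6·48 ≡ 69.
  x = λ² - 7 - 7 = 4761 - 14 ≡ 2; y = λ·(7 - 2) - 54 ≡ 72. → (2, 72)

(2, 72)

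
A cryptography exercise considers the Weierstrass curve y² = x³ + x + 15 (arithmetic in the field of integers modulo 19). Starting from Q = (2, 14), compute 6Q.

(12, 11)

Repeated addition: build up to 6Q.
2Q: tangent at (2, 14): λ = (3·2² + 1)/(2·14) ≡ 13/9. 9⁻¹ ≡ 17 (mod 19) since 9·17 = 153 ≡ 1, so λ ≡ 13·17 ≡ 12.
  x = λ² - 2 - 2 = 144 - 4 ≡ 7; y = λ·(2 - 7) - 14 ≡ 2. → (7, 2)
3Q: (7, 2) + (2, 14). λ = (14 - 2)/(2 - 7) ≡ 12/14 mod 19. 14⁻¹ ≡ 15 (mod 19), so λ ≡ 9.
  x = λ² - 7 - 2 = 81 - 9 ≡ 15; y = λ·(7 - 15) - 2 ≡ 2. → (15, 2)
4Q: (15, 2) + (2, 14). λ = (14 - 2)/(2 - 15) ≡ 12/6 mod 19. 6⁻¹ ≡ 16 (mod 19), so λ ≡ 2.
  x = λ² - 15 - 2 = 4 - 17 ≡ 6; y = λ·(15 - 6) - 2 ≡ 16. → (6, 16)
5Q: (6, 16) + (2, 14). λ = (14 - 16)/(2 - 6) ≡ 17/15 mod 19. 15⁻¹ ≡ 14 (mod 19), so λ ≡ 10.
  x = λ² - 6 - 2 = 100 - 8 ≡ 16; y = λ·(6 - 16) - 16 ≡ 17. → (16, 17)
6Q: (16, 17) + (2, 14). λ = (14 - 17)/(2 - 16) ≡ 16/5 mod 19. 5⁻¹ ≡ 4 (mod 19), so λ ≡ 7.
  x = λ² - 16 - 2 = 49 - 18 ≡ 12; y = λ·(16 - 12) - 17 ≡ 11. → (12, 11)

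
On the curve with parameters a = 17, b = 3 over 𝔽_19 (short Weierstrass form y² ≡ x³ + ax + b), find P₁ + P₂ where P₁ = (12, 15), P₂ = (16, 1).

(8, 9)

(12, 15) + (16, 1). λ = (1 - 15)/(16 - 12) ≡ 5/4 mod 19. 4⁻¹ ≡ 5 (mod 19), so λ ≡ 6.
  x = λ² - 12 - 16 = 36 - 28 ≡ 8; y = λ·(12 - 8) - 15 ≡ 9. → (8, 9)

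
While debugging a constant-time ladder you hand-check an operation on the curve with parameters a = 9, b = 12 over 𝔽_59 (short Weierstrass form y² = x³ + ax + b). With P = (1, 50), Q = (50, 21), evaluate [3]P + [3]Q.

(12, 45)

First 3P:
Repeated addition: build up to 3P.
2P: tangent at (1, 50): λ = (3·1² + 9)/(2·50) ≡ 12/41. 41⁻¹ ≡ 36 (mod 59), so λ ≡ 12·36 ≡ 19.
  x = λ² - 1 - 1 = 361 - 2 ≡ 5; y = λ·(1 - 5) - 50 ≡ 51. → (5, 51)
3P: (5, 51) + (1, 50). λ = (50 - 51)/(1 - 5) ≡ 58/55 mod 59. 55⁻¹ ≡ 44 (mod 59) since 55·44 = 2420 ≡ 1, so λ ≡ 15.
  x = λ² - 5 - 1 = 225 - 6 ≡ 42; y = λ·(5 - 42) - 51 ≡ 43. → (42, 43)
3P = (42, 43).
Next 3Q:
Repeated addition: build up to 3Q.
2Q: tangent at (50, 21): λ = (3·50² + 9)/(2·21) ≡ 16/42. 42⁻¹ ≡ 52 (mod 59) since 42·52 = 2184 ≡ 1, so λ ≡ 16·52 ≡ 6.
  x = λ² - 50 - 50 = 36 - 100 ≡ 54; y = λ·(50 - 54) - 21 ≡ 14. → (54, 14)
3Q: (54, 14) + (50, 21). λ = (21 - 14)/(50 - 54) ≡ 7/55 mod 59. 55⁻¹ ≡ 44 (mod 59), so λ ≡ 13.
  x = λ² - 54 - 50 = 169 - 104 ≡ 6; y = λ·(54 - 6) - 14 ≡ 20. → (6, 20)
3Q = (6, 20).
Finally 3P + 3Q:
(42, 43) + (6, 20). λ = (20 - 43)/(6 - 42) ≡ 36/23 mod 59. 23⁻¹ ≡ 18 (mod 59), so λ ≡ 58.
  x = λ² - 42 - 6 = 3364 - 48 ≡ 12; y = λ·(42 - 12) - 43 ≡ 45. → (12, 45)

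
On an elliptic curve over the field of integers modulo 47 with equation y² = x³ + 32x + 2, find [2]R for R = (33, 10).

tangent at (33, 10): λ = (3·33² + 32)/(2·10) ≡ 9/20. 20⁻¹ ≡ 40 (mod 47) since 20·40 = 800 ≡ 1, so λ ≡ 9·40 ≡ 31.
  x = λ² - 33 - 33 = 961 - 66 ≡ 2; y = λ·(33 - 2) - 10 ≡ 11. → (2, 11)

(2, 11)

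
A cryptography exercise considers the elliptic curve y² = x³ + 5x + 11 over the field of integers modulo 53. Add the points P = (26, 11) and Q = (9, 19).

(3, 0)

(26, 11) + (9, 19). λ = (19 - 11)/(9 - 26) ≡ 8/36 mod 53. 36⁻¹ ≡ 28 (mod 53) since 36·28 = 1008 ≡ 1, so λ ≡ 12.
  x = λ² - 26 - 9 = 144 - 35 ≡ 3; y = λ·(26 - 3) - 11 ≡ 0. → (3, 0)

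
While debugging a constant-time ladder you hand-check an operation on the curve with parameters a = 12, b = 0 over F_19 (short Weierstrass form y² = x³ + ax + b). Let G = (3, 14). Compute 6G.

Repeated addition: build up to 6G.
2G: tangent at (3, 14): λ = (3·3² + 12)/(2·14) ≡ 1/9. 9⁻¹ ≡ 17 (mod 19), so λ ≡ 1·17 ≡ 17.
  x = λ² - 3 - 3 = 289 - 6 ≡ 17; y = λ·(3 - 17) - 14 ≡ 14. → (17, 14)
3G: (17, 14) + (3, 14). λ = (14 - 14)/(3 - 17) ≡ 0/5 mod 19. 5⁻¹ ≡ 4 (mod 19), so λ ≡ 0.
  x = λ² - 17 - 3 = 0 - 20 ≡ 18; y = λ·(17 - 18) - 14 ≡ 5. → (18, 5)
4G: (18, 5) + (3, 14). λ = (14 - 5)/(3 - 18) ≡ 9/4 mod 19. 4⁻¹ ≡ 5 (mod 19), so λ ≡ 7.
  x = λ² - 18 - 3 = 49 - 21 ≡ 9; y = λ·(18 - 9) - 5 ≡ 1. → (9, 1)
5G: (9, 1) + (3, 14). λ = (14 - 1)/(3 - 9) ≡ 13/13 mod 19. 13⁻¹ ≡ 3 (mod 19) since 13·3 = 39 ≡ 1, so λ ≡ 1.
  x = λ² - 9 - 3 = 1 - 12 ≡ 8; y = λ·(9 - 8) - 1 ≡ 0. → (8, 0)
6G: (8, 0) + (3, 14). λ = (14 - 0)/(3 - 8) ≡ 14/14 mod 19. 14⁻¹ ≡ 15 (mod 19) since 14·15 = 210 ≡ 1, so λ ≡ 1.
  x = λ² - 8 - 3 = 1 - 11 ≡ 9; y = λ·(8 - 9) - 0 ≡ 18. → (9, 18)

(9, 18)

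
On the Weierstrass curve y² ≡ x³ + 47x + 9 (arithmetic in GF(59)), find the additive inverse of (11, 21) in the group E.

-(11, 21) = (11, -21 mod 59) = (11, 38).

(11, 38)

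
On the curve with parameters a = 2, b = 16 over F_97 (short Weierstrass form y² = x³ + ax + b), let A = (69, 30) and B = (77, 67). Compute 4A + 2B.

(14, 13)

First 4A:
Repeated addition: build up to 4A.
2A: tangent at (69, 30): λ = (3·69² + 2)/(2·30) ≡ 26/60. 60⁻¹ ≡ 76 (mod 97) since 60·76 = 4560 ≡ 1, so λ ≡ 26·76 ≡ 36.
  x = λ² - 69 - 69 = 1296 - 138 ≡ 91; y = λ·(69 - 91) - 30 ≡ 51. → (91, 51)
3A: (91, 51) + (69, 30). λ = (30 - 51)/(69 - 91) ≡ 76/75 mod 97. 75⁻¹ ≡ 22 (mod 97), so λ ≡ 23.
  x = λ² - 91 - 69 = 529 - 160 ≡ 78; y = λ·(91 - 78) - 51 ≡ 54. → (78, 54)
4A: (78, 54) + (69, 30). λ = (30 - 54)/(69 - 78) ≡ 73/88 mod 97. 88⁻¹ ≡ 43 (mod 97) since 88·43 = 3784 ≡ 1, so λ ≡ 35.
  x = λ² - 78 - 69 = 1225 - 147 ≡ 11; y = λ·(78 - 11) - 54 ≡ 60. → (11, 60)
4A = (11, 60).
Next 2B:
Repeated addition: build up to 2B.
2B: tangent at (77, 67): λ = (3·77² + 2)/(2·67) ≡ 38/37. 37⁻¹ ≡ 21 (mod 97), so λ ≡ 38·21 ≡ 22.
  x = λ² - 77 - 77 = 484 - 154 ≡ 39; y = λ·(77 - 39) - 67 ≡ 90. → (39, 90)
2B = (39, 90).
Finally 4A + 2B:
(11, 60) + (39, 90). λ = (90 - 60)/(39 - 11) ≡ 30/28 mod 97. 28⁻¹ ≡ 52 (mod 97), so λ ≡ 8.
  x = λ² - 11 - 39 = 64 - 50 ≡ 14; y = λ·(11 - 14) - 60 ≡ 13. → (14, 13)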